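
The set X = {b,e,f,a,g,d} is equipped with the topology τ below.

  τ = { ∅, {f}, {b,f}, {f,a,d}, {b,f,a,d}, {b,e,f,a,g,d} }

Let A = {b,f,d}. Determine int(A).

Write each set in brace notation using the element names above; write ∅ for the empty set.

{b,f}

open subsets of A: ∅, {f}, {b,f}; so int(A) = {b,f}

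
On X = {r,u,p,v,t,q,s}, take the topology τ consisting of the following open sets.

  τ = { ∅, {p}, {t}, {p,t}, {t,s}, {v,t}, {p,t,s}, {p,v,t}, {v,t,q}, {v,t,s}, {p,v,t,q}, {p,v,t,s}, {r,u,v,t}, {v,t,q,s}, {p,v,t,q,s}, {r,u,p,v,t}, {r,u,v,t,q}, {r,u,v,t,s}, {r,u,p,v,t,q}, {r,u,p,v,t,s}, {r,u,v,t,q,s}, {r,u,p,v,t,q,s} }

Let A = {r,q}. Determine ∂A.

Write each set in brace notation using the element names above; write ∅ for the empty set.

U open, U⊆A: ∅. int(A) = ⋃ = ∅
X∖A={u,p,v,t,s}, int(X∖A)={p,v,t,s}, hence cl(A)={r,u,q}
∂A: remove int from cl → {r,u,q}

{r,u,q}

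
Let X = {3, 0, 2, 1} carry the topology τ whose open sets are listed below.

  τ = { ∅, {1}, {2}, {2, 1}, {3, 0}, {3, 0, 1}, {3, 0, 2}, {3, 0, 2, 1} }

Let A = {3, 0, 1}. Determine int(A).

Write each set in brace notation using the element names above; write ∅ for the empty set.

{3, 0, 1}

opens ⊆ A: ∅, {1}, {3, 0}, {3, 0, 1}; union → int = {3, 0, 1}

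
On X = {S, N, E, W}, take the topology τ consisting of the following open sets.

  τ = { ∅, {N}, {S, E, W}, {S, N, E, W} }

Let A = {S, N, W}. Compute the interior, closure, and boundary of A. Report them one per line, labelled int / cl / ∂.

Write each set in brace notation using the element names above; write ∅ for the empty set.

int(A) = {N}
cl(A)  = {S, N, E, W}
∂A     = {S, E, W}

interior: largest open inside A is {N} (from ∅, {N})
cl via duality: int({E}) = ∅, so X∖∅ = {S, N, E, W}
cl∖int = {S, E, W}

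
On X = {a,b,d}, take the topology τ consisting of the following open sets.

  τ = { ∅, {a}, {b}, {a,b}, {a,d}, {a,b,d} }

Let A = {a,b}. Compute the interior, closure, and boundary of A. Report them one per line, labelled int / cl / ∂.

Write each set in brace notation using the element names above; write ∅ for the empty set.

int(A) = {a,b}
cl(A)  = {a,b,d}
∂A     = {d}

U open, U⊆A: ∅, {b}, {a}, {a,b}. int(A) = ⋃ = {a,b}
X∖A={d}, int(X∖A)=∅, hence cl(A)={a,b,d}
∂A: remove int from cl → {d}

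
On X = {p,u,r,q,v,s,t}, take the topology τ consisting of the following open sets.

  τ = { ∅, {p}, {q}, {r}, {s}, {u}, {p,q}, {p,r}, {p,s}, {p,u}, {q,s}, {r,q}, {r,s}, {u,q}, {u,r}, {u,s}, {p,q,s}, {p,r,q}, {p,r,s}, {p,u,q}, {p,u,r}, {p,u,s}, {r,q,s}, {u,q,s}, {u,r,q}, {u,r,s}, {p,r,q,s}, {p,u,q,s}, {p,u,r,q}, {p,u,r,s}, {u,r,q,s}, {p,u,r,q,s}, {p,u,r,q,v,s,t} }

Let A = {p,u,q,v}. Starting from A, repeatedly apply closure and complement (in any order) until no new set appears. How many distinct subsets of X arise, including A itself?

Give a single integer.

closure: X∖int(X∖A) = X∖{r,s} = {p,u,q,v,t}
Let k=closure and c=complement:
  1. A     = {p,u,q,v}
  2. kA    = {p,u,q,v,t}
  3. cA    = {r,s,t}
  4. ckA   = {r,s}
  5. kcA   = {r,v,s,t}
  6. ckcA  = {p,u,q}
— saturated at 6

6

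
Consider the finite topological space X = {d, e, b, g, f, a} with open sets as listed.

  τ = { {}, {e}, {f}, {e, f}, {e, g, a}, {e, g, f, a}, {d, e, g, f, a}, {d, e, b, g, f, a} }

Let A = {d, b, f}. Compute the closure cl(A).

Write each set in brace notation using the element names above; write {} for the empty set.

cl via duality: int({e, g, a}) = {e, g, a}, so X∖{e, g, a} = {d, b, f}

{d, b, f}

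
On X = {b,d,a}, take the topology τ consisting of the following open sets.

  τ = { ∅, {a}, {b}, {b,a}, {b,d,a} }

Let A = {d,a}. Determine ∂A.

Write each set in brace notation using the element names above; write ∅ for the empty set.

U open, U⊆A: ∅, {a}. int(A) = ⋃ = {a}
X∖A={b}, int(X∖A)={b}, hence cl(A)={d,a}
∂A: remove int from cl → {d}

{d}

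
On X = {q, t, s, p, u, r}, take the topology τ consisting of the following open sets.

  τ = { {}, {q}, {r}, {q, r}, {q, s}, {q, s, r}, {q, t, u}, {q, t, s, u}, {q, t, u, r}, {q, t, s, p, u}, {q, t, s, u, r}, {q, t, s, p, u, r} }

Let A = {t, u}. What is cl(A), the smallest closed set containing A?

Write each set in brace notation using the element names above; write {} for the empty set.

closure: X∖int(X∖A) = X∖{q, s, r} = {t, p, u}

{t, p, u}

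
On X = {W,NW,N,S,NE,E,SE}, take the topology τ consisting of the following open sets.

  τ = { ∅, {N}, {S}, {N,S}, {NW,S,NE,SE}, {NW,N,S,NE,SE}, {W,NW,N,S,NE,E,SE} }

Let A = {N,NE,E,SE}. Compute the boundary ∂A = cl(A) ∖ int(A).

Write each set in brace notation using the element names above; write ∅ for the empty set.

interior: largest open inside A is {N} (from ∅, {N})
cl via duality: int({W,NW,S}) = {S}, so X∖{S} = {W,NW,N,NE,E,SE}
cl∖int = {W,NW,NE,E,SE}

{W,NW,NE,E,SE}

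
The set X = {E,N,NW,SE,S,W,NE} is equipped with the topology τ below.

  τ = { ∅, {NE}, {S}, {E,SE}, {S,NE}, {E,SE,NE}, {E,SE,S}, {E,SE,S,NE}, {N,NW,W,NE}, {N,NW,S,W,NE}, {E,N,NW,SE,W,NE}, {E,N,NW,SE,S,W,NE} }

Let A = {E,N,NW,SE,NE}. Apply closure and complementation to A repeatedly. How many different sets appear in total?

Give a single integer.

6

closure: X∖int(X∖A) = X∖{S} = {E,N,NW,SE,W,NE}
Let k=closure and c=complement:
  1. A     = {E,N,NW,SE,NE}
  2. kA    = {E,N,NW,SE,W,NE}
  3. cA    = {S,W}
  4. ckA   = {S}
  5. kcA   = {N,NW,S,W}
  6. ckcA  = {E,SE,NE}
— saturated at 6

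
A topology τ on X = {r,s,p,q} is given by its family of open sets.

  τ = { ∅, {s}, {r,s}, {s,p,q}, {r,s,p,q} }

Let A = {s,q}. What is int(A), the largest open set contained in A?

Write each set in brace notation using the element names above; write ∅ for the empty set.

{s}

opens ⊆ A: ∅, {s}; union → int = {s}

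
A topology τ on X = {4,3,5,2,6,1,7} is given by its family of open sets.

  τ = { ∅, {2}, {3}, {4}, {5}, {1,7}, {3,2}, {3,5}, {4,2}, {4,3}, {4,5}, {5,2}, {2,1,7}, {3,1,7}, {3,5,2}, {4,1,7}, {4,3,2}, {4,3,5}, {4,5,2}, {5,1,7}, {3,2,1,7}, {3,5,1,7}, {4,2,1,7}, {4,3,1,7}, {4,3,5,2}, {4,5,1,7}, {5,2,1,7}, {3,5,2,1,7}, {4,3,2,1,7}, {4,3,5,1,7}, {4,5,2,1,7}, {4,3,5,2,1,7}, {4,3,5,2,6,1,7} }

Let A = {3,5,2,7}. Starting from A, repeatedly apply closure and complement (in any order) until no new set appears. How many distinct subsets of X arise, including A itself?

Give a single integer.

10

closure: X∖int(X∖A) = X∖{4} = {3,5,2,6,1,7}
Let k=closure and c=complement:
  1. A     = {3,5,2,7}
  2. kA    = {3,5,2,6,1,7}
  3. cA    = {4,6,1}
  4. ckA   = {4}
  5. kcA   = {4,6,1,7}
  6. kckA  = {4,6}
  7. ckcA  = {3,5,2}
  8. ckckA = {3,5,2,1,7}
  9. kckcA = {3,5,2,6}
  10. ckckcA = {4,1,7}
— saturated at 10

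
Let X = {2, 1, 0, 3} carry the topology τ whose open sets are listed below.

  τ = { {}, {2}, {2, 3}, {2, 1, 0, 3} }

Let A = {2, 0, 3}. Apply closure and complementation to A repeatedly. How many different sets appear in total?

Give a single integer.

cl via duality: int({1}) = {}, so X∖{} = {2, 1, 0, 3}
Write k for closure, c for complement:
  1. A     = {2, 0, 3}
  2. kA    = {2, 1, 0, 3}
  3. cA    = {1}
  4. ckA   = {}
  5. kcA   = {1, 0}
  6. ckcA  = {2, 3}
applying k or c yields no new set

6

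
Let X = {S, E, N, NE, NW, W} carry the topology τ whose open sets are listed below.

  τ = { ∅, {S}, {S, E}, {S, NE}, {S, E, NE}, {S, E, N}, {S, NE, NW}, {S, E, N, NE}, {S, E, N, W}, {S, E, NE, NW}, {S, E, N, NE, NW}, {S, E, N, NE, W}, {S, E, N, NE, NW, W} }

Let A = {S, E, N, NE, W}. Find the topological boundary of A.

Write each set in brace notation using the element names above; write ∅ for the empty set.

{NW}

U open, U⊆A: ∅, {S}, {S, E}, {S, NE}, {S, E, N}, {S, E, NE}, {S, E, N, NE}, {S, E, N, W}, {S, E, N, NE, W}. int(A) = ⋃ = {S, E, N, NE, W}
X∖A={NW}, int(X∖A)=∅, hence cl(A)={S, E, N, NE, NW, W}
∂A: remove int from cl → {NW}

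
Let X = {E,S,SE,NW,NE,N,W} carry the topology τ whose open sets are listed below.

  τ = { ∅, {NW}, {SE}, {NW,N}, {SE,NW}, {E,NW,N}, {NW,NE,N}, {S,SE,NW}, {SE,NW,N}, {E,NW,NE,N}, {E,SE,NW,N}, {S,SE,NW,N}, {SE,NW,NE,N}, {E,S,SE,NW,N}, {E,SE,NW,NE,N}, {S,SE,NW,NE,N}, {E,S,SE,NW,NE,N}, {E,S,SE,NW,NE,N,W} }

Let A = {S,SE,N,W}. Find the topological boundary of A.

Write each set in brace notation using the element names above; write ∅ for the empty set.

U open, U⊆A: ∅, {SE}. int(A) = ⋃ = {SE}
X∖A={E,NW,NE}, int(X∖A)={NW}, hence cl(A)={E,S,SE,NE,N,W}
∂A: remove int from cl → {E,S,NE,N,W}

{E,S,NE,N,W}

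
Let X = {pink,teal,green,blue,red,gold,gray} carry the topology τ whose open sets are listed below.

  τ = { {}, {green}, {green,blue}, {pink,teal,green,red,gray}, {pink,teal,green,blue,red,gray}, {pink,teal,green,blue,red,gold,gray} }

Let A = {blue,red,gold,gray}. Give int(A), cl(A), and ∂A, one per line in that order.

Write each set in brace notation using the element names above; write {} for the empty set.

int(A) = {}
cl(A)  = {pink,teal,blue,red,gold,gray}
∂A     = {pink,teal,blue,red,gold,gray}

open subsets of A: {}; so int(A) = {}
closure: X∖int(X∖A) = X∖{green} = {pink,teal,blue,red,gold,gray}
∂A = {pink,teal,blue,red,gold,gray} minus {} = {pink,teal,blue,red,gold,gray}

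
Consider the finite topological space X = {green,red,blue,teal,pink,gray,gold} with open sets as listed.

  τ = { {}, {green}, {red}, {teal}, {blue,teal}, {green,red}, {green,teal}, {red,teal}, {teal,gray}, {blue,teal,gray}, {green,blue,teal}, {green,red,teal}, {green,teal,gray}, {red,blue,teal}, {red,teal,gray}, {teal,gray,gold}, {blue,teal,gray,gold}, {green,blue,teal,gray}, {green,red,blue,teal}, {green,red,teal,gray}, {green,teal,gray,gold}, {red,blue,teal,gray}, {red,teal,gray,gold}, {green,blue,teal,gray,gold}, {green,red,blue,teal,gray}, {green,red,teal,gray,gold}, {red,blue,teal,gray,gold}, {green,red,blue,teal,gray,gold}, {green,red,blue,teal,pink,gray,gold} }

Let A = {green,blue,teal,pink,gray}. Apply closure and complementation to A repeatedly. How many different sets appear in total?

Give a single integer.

8

X∖A={red,gold}, int(X∖A)={red}, hence cl(A)={green,blue,teal,pink,gray,gold}
Orbit (k=closure, c=complement):
  1. A     = {green,blue,teal,pink,gray}
  2. kA    = {green,blue,teal,pink,gray,gold}
  3. cA    = {red,gold}
  4. ckA   = {red}
  5. kcA   = {red,pink,gold}
  6. kckA  = {red,pink}
  7. ckcA  = {green,blue,teal,gray}
  8. ckckA = {green,blue,teal,gray,gold}
(closed under both — stop)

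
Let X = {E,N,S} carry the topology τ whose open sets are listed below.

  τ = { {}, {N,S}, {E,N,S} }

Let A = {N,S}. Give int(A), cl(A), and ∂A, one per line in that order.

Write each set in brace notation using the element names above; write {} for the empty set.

U open, U⊆A: {}, {N,S}. int(A) = ⋃ = {N,S}
X∖A={E}, int(X∖A)={}, hence cl(A)={E,N,S}
∂A: remove int from cl → {E}

int(A) = {N,S}
cl(A)  = {E,N,S}
∂A     = {E}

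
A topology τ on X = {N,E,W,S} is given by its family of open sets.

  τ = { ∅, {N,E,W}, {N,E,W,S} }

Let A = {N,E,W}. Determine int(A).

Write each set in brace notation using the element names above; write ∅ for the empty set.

{N,E,W}

U open, U⊆A: ∅, {N,E,W}. int(A) = ⋃ = {N,E,W}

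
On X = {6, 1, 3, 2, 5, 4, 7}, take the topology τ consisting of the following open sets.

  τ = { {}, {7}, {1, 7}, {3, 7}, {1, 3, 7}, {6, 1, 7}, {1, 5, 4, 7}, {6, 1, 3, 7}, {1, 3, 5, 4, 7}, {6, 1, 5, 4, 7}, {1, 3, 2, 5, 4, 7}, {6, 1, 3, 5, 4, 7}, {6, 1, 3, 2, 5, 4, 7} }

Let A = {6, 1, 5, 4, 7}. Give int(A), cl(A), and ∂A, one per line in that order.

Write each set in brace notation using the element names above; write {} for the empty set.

opens ⊆ A: {}, {7}, {1, 7}, {6, 1, 7}, {1, 5, 4, 7}, {6, 1, 5, 4, 7}; union → int = {6, 1, 5, 4, 7}
complement {3, 2}; its interior {}; cl(A) = X∖{} = {6, 1, 3, 2, 5, 4, 7}
boundary = {6, 1, 3, 2, 5, 4, 7} ∖ {6, 1, 5, 4, 7} = {3, 2}

int(A) = {6, 1, 5, 4, 7}
cl(A)  = {6, 1, 3, 2, 5, 4, 7}
∂A     = {3, 2}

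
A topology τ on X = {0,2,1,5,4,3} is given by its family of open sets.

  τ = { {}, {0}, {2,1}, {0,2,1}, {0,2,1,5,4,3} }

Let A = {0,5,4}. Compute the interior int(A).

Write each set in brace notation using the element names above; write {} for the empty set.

{0}

opens ⊆ A: {}, {0}; union → int = {0}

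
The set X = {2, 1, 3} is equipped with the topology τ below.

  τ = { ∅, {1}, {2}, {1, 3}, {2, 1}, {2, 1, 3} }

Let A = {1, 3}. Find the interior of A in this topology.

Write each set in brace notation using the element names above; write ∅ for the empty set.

opens ⊆ A: ∅, {1}, {1, 3}; union → int = {1, 3}

{1, 3}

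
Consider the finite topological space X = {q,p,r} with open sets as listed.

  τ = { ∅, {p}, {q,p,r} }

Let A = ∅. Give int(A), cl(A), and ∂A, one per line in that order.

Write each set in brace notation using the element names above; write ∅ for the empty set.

U open, U⊆A: ∅. int(A) = ⋃ = ∅
X∖A={q,p,r}, int(X∖A)={q,p,r}, hence cl(A)=∅
∂A: remove int from cl → ∅

int(A) = ∅
cl(A)  = ∅
∂A     = ∅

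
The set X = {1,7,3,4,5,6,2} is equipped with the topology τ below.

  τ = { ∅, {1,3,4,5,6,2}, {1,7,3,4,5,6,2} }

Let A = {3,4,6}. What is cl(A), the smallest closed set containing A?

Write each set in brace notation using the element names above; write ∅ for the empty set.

complement {1,7,5,2}; its interior ∅; cl(A) = X∖∅ = {1,7,3,4,5,6,2}

{1,7,3,4,5,6,2}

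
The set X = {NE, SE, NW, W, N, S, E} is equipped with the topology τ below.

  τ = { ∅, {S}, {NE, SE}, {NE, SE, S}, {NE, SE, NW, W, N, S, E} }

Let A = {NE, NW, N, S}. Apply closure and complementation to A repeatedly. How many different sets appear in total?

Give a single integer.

8

closure: X∖int(X∖A) = X∖∅ = {NE, SE, NW, W, N, S, E}
Let k=closure and c=complement:
  1. A     = {NE, NW, N, S}
  2. kA    = {NE, SE, NW, W, N, S, E}
  3. cA    = {SE, W, E}
  4. ckA   = ∅
  5. kcA   = {NE, SE, NW, W, N, E}
  6. ckcA  = {S}
  7. kckcA = {NW, W, N, S, E}
  8. ckckcA = {NE, SE}
— saturated at 8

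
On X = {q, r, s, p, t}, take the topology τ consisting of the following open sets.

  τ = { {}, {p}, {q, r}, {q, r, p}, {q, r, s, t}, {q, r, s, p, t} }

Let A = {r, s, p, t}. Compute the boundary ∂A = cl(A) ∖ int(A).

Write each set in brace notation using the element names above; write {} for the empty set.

{q, r, s, t}

U open, U⊆A: {}, {p}. int(A) = ⋃ = {p}
X∖A={q}, int(X∖A)={}, hence cl(A)={q, r, s, p, t}
∂A: remove int from cl → {q, r, s, t}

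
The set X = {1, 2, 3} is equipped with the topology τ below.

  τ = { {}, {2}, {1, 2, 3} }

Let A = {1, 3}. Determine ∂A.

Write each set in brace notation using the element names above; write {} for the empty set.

interior: largest open inside A is {} (from {})
cl via duality: int({2}) = {2}, so X∖{2} = {1, 3}
cl∖int = {1, 3}

{1, 3}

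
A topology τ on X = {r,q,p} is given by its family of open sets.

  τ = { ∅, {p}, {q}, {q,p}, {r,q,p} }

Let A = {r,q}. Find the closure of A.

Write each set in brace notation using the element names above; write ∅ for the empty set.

{r,q}

cl via duality: int({p}) = {p}, so X∖{p} = {r,q}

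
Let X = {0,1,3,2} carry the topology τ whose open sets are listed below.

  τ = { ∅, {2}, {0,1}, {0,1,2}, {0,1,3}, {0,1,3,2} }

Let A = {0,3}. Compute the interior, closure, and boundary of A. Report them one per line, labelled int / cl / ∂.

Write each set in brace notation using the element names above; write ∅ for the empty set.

interior: largest open inside A is ∅ (from ∅)
cl via duality: int({1,2}) = {2}, so X∖{2} = {0,1,3}
cl∖int = {0,1,3}

int(A) = ∅
cl(A)  = {0,1,3}
∂A     = {0,1,3}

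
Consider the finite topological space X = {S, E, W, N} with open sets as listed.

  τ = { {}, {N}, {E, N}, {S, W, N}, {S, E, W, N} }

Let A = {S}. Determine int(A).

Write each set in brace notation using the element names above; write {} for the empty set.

{}

opens ⊆ A: {}; union → int = {}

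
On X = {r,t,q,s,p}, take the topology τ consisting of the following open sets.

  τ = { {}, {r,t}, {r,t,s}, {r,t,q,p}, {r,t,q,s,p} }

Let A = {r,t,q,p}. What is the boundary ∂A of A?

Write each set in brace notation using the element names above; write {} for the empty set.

U open, U⊆A: {}, {r,t}, {r,t,q,p}. int(A) = ⋃ = {r,t,q,p}
X∖A={s}, int(X∖A)={}, hence cl(A)={r,t,q,s,p}
∂A: remove int from cl → {s}

{s}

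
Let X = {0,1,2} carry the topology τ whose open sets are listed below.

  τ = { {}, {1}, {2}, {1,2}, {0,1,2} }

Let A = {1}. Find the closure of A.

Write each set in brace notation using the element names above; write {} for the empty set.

{0,1}

complement {0,2}; its interior {2}; cl(A) = X∖{2} = {0,1}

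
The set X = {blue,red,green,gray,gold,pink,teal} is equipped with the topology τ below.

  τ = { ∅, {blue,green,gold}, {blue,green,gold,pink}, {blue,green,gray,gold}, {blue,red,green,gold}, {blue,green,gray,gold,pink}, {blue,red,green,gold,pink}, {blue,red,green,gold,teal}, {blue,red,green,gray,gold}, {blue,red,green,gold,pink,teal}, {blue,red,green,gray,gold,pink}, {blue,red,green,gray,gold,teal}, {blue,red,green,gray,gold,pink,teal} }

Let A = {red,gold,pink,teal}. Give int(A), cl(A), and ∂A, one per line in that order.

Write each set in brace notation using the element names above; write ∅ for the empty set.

open subsets of A: ∅; so int(A) = ∅
closure: X∖int(X∖A) = X∖∅ = {blue,red,green,gray,gold,pink,teal}
∂A = {blue,red,green,gray,gold,pink,teal} minus ∅ = {blue,red,green,gray,gold,pink,teal}

int(A) = ∅
cl(A)  = {blue,red,green,gray,gold,pink,teal}
∂A     = {blue,red,green,gray,gold,pink,teal}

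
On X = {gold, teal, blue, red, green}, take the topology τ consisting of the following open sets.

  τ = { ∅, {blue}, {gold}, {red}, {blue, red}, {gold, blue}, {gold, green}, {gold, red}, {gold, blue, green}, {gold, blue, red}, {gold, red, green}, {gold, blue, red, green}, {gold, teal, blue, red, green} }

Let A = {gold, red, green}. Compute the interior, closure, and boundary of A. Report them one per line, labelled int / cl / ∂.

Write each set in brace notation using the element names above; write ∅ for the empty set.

open subsets of A: ∅, {red}, {gold}, {gold, green}, {gold, red}, {gold, red, green}; so int(A) = {gold, red, green}
closure: X∖int(X∖A) = X∖{blue} = {gold, teal, red, green}
∂A = {gold, teal, red, green} minus {gold, red, green} = {teal}

int(A) = {gold, red, green}
cl(A)  = {gold, teal, red, green}
∂A     = {teal}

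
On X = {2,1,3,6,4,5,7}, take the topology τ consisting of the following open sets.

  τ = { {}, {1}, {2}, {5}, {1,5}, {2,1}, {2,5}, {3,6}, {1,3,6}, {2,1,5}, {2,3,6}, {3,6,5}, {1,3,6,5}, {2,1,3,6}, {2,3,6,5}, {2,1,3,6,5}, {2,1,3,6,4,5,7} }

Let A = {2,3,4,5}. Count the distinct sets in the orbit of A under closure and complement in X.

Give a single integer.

cl via duality: int({1,6,7}) = {1}, so X∖{1} = {2,3,6,4,5,7}
Write k for closure, c for complement:
  1. A     = {2,3,4,5}
  2. kA    = {2,3,6,4,5,7}
  3. cA    = {1,6,7}
  4. ckA   = {1}
  5. kcA   = {1,3,6,4,7}
  6. kckA  = {1,4,7}
  7. ckcA  = {2,5}
  8. ckckA = {2,3,6,5}
  9. kckcA = {2,4,5,7}
  10. ckckcA = {1,3,6}
applying k or c yields no new set

10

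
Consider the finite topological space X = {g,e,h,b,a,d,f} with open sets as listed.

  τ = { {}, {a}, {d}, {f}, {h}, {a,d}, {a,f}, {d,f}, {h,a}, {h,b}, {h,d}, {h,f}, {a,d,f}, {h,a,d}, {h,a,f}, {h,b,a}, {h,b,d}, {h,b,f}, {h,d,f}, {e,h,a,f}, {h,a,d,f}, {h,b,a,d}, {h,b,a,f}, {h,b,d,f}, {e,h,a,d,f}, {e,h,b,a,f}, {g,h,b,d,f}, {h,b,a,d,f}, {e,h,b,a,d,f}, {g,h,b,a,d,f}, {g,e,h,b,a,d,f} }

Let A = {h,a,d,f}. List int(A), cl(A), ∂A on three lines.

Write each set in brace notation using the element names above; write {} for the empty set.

interior: largest open inside A is {h,a,d,f} (from {}, {f}, {h}, {a}, {d}, {a,f}, {h,d}, {h,a}, {d,f}, {a,d}, {h,f}, {h,a,d}, {a,d,f}, {h,d,f}, {h,a,f}, {h,a,d,f})
cl via duality: int({g,e,b}) = {}, so X∖{} = {g,e,h,b,a,d,f}
cl∖int = {g,e,b}

int(A) = {h,a,d,f}
cl(A)  = {g,e,h,b,a,d,f}
∂A     = {g,e,b}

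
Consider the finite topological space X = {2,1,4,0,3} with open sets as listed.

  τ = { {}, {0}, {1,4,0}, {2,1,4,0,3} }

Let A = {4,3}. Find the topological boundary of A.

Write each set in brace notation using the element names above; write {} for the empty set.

{2,1,4,3}

opens ⊆ A: {}; union → int = {}
complement {2,1,0}; its interior {0}; cl(A) = X∖{0} = {2,1,4,3}
boundary = {2,1,4,3} ∖ {} = {2,1,4,3}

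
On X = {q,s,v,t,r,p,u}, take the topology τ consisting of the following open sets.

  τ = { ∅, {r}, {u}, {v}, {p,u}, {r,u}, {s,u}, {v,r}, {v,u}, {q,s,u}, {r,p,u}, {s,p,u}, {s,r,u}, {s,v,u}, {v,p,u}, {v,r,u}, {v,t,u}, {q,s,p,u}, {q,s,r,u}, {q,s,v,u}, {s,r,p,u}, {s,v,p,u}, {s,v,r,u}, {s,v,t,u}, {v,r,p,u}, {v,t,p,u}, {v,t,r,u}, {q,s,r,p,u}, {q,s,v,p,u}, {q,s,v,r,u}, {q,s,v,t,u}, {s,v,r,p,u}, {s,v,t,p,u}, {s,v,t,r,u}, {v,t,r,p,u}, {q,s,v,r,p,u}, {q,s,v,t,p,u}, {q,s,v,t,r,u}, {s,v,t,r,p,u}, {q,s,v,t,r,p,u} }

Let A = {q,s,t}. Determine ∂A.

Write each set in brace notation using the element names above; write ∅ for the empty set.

U open, U⊆A: ∅. int(A) = ⋃ = ∅
X∖A={v,r,p,u}, int(X∖A)={v,r,p,u}, hence cl(A)={q,s,t}
∂A: remove int from cl → {q,s,t}

{q,s,t}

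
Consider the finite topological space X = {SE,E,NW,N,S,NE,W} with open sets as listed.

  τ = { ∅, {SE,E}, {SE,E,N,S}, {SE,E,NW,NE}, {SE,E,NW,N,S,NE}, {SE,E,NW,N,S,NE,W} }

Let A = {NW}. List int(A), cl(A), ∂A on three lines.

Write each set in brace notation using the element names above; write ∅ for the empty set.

int(A) = ∅
cl(A)  = {NW,NE,W}
∂A     = {NW,NE,W}

opens ⊆ A: ∅; union → int = ∅
complement {SE,E,N,S,NE,W}; its interior {SE,E,N,S}; cl(A) = X∖{SE,E,N,S} = {NW,NE,W}
boundary = {NW,NE,W} ∖ ∅ = {NW,NE,W}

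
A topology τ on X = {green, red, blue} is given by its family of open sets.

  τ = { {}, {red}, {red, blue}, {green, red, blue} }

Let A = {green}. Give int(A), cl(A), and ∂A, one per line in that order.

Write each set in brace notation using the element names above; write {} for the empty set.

interior: largest open inside A is {} (from {})
cl via duality: int({red, blue}) = {red, blue}, so X∖{red, blue} = {green}
cl∖int = {green}

int(A) = {}
cl(A)  = {green}
∂A     = {green}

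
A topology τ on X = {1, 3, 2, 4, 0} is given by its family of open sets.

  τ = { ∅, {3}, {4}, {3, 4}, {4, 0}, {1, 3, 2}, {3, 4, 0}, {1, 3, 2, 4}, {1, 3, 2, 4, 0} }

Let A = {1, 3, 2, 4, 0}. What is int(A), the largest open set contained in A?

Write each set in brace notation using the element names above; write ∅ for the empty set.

U open, U⊆A: ∅, {4}, {3}, {3, 4}, {4, 0}, {3, 4, 0}, {1, 3, 2}, {1, 3, 2, 4}, {1, 3, 2, 4, 0}. int(A) = ⋃ = {1, 3, 2, 4, 0}

{1, 3, 2, 4, 0}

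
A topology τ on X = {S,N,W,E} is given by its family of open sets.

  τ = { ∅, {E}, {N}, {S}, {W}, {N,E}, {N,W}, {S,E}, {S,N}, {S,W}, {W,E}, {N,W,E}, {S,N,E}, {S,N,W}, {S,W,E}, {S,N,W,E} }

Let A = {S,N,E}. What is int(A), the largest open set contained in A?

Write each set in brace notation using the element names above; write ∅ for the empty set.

interior: largest open inside A is {S,N,E} (from ∅, {N}, {S}, {E}, {S,E}, {S,N}, {N,E}, {S,N,E})

{S,N,E}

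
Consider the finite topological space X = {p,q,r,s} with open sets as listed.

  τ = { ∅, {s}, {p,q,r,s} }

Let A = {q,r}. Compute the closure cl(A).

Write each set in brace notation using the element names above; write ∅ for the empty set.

closure: X∖int(X∖A) = X∖{s} = {p,q,r}

{p,q,r}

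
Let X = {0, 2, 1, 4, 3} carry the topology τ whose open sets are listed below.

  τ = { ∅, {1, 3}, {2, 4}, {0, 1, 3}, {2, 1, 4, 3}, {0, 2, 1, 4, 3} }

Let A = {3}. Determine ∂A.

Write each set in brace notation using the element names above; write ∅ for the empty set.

open subsets of A: ∅; so int(A) = ∅
closure: X∖int(X∖A) = X∖{2, 4} = {0, 1, 3}
∂A = {0, 1, 3} minus ∅ = {0, 1, 3}

{0, 1, 3}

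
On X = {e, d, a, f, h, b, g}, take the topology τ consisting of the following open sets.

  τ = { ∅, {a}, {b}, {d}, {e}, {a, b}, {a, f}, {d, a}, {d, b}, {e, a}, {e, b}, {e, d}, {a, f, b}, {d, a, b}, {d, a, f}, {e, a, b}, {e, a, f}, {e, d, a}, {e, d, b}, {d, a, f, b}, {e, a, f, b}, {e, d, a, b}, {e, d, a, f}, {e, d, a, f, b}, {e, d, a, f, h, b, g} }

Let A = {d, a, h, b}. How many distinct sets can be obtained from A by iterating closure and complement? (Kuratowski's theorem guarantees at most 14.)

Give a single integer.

complement {e, f, g}; its interior {e}; cl(A) = X∖{e} = {d, a, f, h, b, g}
With k = closure, c = complement:
  1. A     = {d, a, h, b}
  2. kA    = {d, a, f, h, b, g}
  3. cA    = {e, f, g}
  4. ckA   = {e}
  5. kcA   = {e, f, h, g}
  6. kckA  = {e, h, g}
  7. ckcA  = {d, a, b}
  8. ckckA = {d, a, f, b}
k, c of each give nothing new

8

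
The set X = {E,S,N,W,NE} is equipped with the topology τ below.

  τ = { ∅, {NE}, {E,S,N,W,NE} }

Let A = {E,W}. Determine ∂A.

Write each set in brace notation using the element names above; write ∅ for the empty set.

{E,S,N,W}

U open, U⊆A: ∅. int(A) = ⋃ = ∅
X∖A={S,N,NE}, int(X∖A)={NE}, hence cl(A)={E,S,N,W}
∂A: remove int from cl → {E,S,N,W}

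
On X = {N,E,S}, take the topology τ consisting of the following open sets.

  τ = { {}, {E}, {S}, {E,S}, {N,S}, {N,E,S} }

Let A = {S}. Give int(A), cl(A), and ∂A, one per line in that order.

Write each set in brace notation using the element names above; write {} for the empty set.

int(A) = {S}
cl(A)  = {N,S}
∂A     = {N}

interior: largest open inside A is {S} (from {}, {S})
cl via duality: int({N,E}) = {E}, so X∖{E} = {N,S}
cl∖int = {N}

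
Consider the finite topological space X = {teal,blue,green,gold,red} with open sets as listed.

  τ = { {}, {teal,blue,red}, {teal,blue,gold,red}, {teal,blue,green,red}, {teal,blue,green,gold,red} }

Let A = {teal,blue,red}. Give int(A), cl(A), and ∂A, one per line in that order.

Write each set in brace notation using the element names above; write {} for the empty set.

int(A) = {teal,blue,red}
cl(A)  = {teal,blue,green,gold,red}
∂A     = {green,gold}

U open, U⊆A: {}, {teal,blue,red}. int(A) = ⋃ = {teal,blue,red}
X∖A={green,gold}, int(X∖A)={}, hence cl(A)={teal,blue,green,gold,red}
∂A: remove int from cl → {green,gold}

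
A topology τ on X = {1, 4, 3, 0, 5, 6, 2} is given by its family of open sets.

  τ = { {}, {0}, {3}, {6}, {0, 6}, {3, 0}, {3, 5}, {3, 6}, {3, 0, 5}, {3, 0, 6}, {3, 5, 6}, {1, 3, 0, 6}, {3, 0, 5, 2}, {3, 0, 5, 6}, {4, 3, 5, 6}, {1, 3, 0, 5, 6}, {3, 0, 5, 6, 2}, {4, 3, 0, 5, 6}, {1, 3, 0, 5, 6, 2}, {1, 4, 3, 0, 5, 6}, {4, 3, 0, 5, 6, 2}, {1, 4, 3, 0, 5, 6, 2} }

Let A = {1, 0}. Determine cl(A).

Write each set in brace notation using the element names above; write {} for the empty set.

cl via duality: int({4, 3, 5, 6, 2}) = {4, 3, 5, 6}, so X∖{4, 3, 5, 6} = {1, 0, 2}

{1, 0, 2}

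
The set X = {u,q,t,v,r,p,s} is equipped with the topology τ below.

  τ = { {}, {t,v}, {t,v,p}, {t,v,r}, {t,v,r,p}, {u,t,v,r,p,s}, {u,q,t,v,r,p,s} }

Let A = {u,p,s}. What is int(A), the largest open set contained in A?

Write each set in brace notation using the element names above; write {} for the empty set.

interior: largest open inside A is {} (from {})

{}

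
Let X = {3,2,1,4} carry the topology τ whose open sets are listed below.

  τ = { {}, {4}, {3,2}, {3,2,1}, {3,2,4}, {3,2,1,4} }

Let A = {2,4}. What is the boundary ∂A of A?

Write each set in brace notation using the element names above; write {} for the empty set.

{3,2,1}

open subsets of A: {}, {4}; so int(A) = {4}
closure: X∖int(X∖A) = X∖{} = {3,2,1,4}
∂A = {3,2,1,4} minus {4} = {3,2,1}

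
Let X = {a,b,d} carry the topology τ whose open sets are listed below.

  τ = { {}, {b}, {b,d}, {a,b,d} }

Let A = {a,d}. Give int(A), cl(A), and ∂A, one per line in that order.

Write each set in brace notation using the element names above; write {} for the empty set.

interior: largest open inside A is {} (from {})
cl via duality: int({b}) = {b}, so X∖{b} = {a,d}
cl∖int = {a,d}

int(A) = {}
cl(A)  = {a,d}
∂A     = {a,d}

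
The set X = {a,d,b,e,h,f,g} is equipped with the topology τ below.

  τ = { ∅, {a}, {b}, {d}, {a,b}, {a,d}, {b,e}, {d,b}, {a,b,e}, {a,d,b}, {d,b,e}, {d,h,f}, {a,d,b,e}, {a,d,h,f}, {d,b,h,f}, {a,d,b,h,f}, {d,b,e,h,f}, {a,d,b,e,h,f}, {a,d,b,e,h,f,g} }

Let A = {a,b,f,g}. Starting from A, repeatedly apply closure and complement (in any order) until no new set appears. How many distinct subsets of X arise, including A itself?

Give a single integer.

10

complement {d,e,h}; its interior {d}; cl(A) = X∖{d} = {a,b,e,h,f,g}
With k = closure, c = complement:
  1. A     = {a,b,f,g}
  2. kA    = {a,b,e,h,f,g}
  3. cA    = {d,e,h}
  4. ckA   = {d}
  5. kcA   = {d,e,h,f,g}
  6. kckA  = {d,h,f,g}
  7. ckcA  = {a,b}
  8. ckckA = {a,b,e}
  9. kckcA = {a,b,e,g}
  10. ckckcA = {d,h,f}
k, c of each give nothing new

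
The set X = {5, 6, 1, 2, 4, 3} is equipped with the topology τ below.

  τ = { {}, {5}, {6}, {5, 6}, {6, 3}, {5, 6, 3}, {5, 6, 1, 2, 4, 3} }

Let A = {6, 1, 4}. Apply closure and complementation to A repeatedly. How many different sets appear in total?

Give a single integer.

complement {5, 2, 3}; its interior {5}; cl(A) = X∖{5} = {6, 1, 2, 4, 3}
With k = closure, c = complement:
  1. A     = {6, 1, 4}
  2. kA    = {6, 1, 2, 4, 3}
  3. cA    = {5, 2, 3}
  4. ckA   = {5}
  5. kcA   = {5, 1, 2, 4, 3}
  6. kckA  = {5, 1, 2, 4}
  7. ckcA  = {6}
  8. ckckA = {6, 3}
k, c of each give nothing new

8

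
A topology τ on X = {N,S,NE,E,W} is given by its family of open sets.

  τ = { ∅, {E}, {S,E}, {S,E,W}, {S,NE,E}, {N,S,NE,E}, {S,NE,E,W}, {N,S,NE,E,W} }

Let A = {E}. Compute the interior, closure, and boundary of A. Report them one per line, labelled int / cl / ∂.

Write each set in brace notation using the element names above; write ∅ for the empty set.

U open, U⊆A: ∅, {E}. int(A) = ⋃ = {E}
X∖A={N,S,NE,W}, int(X∖A)=∅, hence cl(A)={N,S,NE,E,W}
∂A: remove int from cl → {N,S,NE,W}

int(A) = {E}
cl(A)  = {N,S,NE,E,W}
∂A     = {N,S,NE,W}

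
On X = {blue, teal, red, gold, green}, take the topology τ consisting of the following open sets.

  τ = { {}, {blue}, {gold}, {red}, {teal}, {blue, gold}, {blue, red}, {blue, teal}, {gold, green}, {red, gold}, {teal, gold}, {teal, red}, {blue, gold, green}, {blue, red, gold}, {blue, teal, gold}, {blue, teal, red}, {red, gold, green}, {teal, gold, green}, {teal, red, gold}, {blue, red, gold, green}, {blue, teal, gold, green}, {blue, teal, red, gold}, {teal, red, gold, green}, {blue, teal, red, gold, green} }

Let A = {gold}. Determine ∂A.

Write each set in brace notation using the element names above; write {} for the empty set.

{green}

interior: largest open inside A is {gold} (from {}, {gold})
cl via duality: int({blue, teal, red, green}) = {blue, teal, red}, so X∖{blue, teal, red} = {gold, green}
cl∖int = {green}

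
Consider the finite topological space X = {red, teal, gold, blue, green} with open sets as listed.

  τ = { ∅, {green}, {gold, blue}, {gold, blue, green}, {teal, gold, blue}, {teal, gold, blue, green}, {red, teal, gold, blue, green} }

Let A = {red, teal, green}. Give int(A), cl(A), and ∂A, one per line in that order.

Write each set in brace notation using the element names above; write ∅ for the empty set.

int(A) = {green}
cl(A)  = {red, teal, green}
∂A     = {red, teal}

interior: largest open inside A is {green} (from ∅, {green})
cl via duality: int({gold, blue}) = {gold, blue}, so X∖{gold, blue} = {red, teal, green}
cl∖int = {red, teal}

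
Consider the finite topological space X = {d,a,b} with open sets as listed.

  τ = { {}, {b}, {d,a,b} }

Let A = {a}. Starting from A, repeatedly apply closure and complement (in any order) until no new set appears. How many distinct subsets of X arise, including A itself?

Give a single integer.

complement {d,b}; its interior {b}; cl(A) = X∖{b} = {d,a}
With k = closure, c = complement:
  1. A     = {a}
  2. kA    = {d,a}
  3. cA    = {d,b}
  4. ckA   = {b}
  5. kcA   = {d,a,b}
  6. ckcA  = {}
k, c of each give nothing new

6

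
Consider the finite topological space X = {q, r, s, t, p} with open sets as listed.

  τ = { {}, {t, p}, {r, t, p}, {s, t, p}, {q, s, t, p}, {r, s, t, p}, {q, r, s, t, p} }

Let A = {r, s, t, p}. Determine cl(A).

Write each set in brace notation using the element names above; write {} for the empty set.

complement {q}; its interior {}; cl(A) = X∖{} = {q, r, s, t, p}

{q, r, s, t, p}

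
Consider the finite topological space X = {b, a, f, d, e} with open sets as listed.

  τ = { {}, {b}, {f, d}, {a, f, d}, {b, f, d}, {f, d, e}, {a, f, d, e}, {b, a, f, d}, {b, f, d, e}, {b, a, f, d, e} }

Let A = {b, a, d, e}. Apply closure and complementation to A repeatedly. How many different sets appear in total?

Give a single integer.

6

complement {f}; its interior {}; cl(A) = X∖{} = {b, a, f, d, e}
With k = closure, c = complement:
  1. A     = {b, a, d, e}
  2. kA    = {b, a, f, d, e}
  3. cA    = {f}
  4. ckA   = {}
  5. kcA   = {a, f, d, e}
  6. ckcA  = {b}
k, c of each give nothing new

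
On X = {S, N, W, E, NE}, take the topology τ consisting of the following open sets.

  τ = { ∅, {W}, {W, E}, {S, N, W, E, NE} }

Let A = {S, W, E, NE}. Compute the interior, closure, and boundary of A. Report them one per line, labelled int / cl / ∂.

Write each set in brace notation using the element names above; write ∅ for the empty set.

opens ⊆ A: ∅, {W}, {W, E}; union → int = {W, E}
complement {N}; its interior ∅; cl(A) = X∖∅ = {S, N, W, E, NE}
boundary = {S, N, W, E, NE} ∖ {W, E} = {S, N, NE}

int(A) = {W, E}
cl(A)  = {S, N, W, E, NE}
∂A     = {S, N, NE}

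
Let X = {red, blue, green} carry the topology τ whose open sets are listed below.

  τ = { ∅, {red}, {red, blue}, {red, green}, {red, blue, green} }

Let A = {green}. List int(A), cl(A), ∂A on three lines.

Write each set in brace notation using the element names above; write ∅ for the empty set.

opens ⊆ A: ∅; union → int = ∅
complement {red, blue}; its interior {red, blue}; cl(A) = X∖{red, blue} = {green}
boundary = {green} ∖ ∅ = {green}

int(A) = ∅
cl(A)  = {green}
∂A     = {green}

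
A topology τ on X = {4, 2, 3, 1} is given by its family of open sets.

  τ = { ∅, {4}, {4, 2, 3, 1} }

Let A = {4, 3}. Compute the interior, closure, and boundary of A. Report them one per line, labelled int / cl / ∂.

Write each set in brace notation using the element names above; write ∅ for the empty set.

int(A) = {4}
cl(A)  = {4, 2, 3, 1}
∂A     = {2, 3, 1}

open subsets of A: ∅, {4}; so int(A) = {4}
closure: X∖int(X∖A) = X∖∅ = {4, 2, 3, 1}
∂A = {4, 2, 3, 1} minus {4} = {2, 3, 1}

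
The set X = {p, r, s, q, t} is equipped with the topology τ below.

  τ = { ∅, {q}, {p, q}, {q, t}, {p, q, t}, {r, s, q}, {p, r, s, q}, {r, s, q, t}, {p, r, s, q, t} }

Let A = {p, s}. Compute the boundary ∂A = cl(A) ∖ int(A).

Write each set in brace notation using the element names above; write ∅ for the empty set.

{p, r, s}

open subsets of A: ∅; so int(A) = ∅
closure: X∖int(X∖A) = X∖{q, t} = {p, r, s}
∂A = {p, r, s} minus ∅ = {p, r, s}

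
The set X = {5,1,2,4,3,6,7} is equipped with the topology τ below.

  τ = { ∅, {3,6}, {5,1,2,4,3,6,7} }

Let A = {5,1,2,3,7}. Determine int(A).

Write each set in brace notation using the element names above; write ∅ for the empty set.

open subsets of A: ∅; so int(A) = ∅

∅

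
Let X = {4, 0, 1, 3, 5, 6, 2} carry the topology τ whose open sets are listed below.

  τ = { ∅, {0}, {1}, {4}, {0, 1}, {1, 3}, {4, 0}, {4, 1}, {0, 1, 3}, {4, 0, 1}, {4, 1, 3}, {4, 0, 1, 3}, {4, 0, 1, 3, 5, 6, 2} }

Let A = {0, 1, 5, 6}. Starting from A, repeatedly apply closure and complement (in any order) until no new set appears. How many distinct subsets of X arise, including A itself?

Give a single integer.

8

X∖A={4, 3, 2}, int(X∖A)={4}, hence cl(A)={0, 1, 3, 5, 6, 2}
Orbit (k=closure, c=complement):
  1. A     = {0, 1, 5, 6}
  2. kA    = {0, 1, 3, 5, 6, 2}
  3. cA    = {4, 3, 2}
  4. ckA   = {4}
  5. kcA   = {4, 3, 5, 6, 2}
  6. kckA  = {4, 5, 6, 2}
  7. ckcA  = {0, 1}
  8. ckckA = {0, 1, 3}
(closed under both — stop)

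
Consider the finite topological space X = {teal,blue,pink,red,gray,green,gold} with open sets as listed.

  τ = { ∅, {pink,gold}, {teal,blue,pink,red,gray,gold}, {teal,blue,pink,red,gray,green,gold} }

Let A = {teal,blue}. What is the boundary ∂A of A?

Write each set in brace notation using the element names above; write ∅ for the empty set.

{teal,blue,red,gray,green}

interior: largest open inside A is ∅ (from ∅)
cl via duality: int({pink,red,gray,green,gold}) = {pink,gold}, so X∖{pink,gold} = {teal,blue,red,gray,green}
cl∖int = {teal,blue,red,gray,green}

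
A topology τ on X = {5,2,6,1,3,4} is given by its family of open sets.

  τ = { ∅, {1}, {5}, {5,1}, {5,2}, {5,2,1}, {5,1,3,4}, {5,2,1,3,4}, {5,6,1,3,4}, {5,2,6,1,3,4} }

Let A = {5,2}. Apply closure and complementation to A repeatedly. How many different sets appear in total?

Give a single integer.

cl via duality: int({6,1,3,4}) = {1}, so X∖{1} = {5,2,6,3,4}
Write k for closure, c for complement:
  1. A     = {5,2}
  2. kA    = {5,2,6,3,4}
  3. cA    = {6,1,3,4}
  4. ckA   = {1}
applying k or c yields no new set

4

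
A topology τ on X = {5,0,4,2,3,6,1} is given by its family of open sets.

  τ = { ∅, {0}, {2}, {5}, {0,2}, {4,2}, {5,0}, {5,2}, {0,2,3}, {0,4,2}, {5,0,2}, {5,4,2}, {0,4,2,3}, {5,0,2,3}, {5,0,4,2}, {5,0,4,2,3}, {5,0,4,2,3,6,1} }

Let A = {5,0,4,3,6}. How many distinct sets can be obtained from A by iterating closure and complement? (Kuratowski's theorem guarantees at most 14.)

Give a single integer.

8

cl via duality: int({2,1}) = {2}, so X∖{2} = {5,0,4,3,6,1}
Write k for closure, c for complement:
  1. A     = {5,0,4,3,6}
  2. kA    = {5,0,4,3,6,1}
  3. cA    = {2,1}
  4. ckA   = {2}
  5. kcA   = {4,2,3,6,1}
  6. ckcA  = {5,0}
  7. kckcA = {5,0,3,6,1}
  8. ckckcA = {4,2}
applying k or c yields no new set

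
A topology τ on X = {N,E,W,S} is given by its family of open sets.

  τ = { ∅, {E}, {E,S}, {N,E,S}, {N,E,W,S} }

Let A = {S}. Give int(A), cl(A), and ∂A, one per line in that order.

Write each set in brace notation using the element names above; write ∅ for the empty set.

int(A) = ∅
cl(A)  = {N,W,S}
∂A     = {N,W,S}

interior: largest open inside A is ∅ (from ∅)
cl via duality: int({N,E,W}) = {E}, so X∖{E} = {N,W,S}
cl∖int = {N,W,S}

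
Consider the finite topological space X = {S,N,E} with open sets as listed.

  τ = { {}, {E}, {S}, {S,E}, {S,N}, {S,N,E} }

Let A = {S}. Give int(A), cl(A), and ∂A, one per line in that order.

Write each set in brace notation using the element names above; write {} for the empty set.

int(A) = {S}
cl(A)  = {S,N}
∂A     = {N}

U open, U⊆A: {}, {S}. int(A) = ⋃ = {S}
X∖A={N,E}, int(X∖A)={E}, hence cl(A)={S,N}
∂A: remove int from cl → {N}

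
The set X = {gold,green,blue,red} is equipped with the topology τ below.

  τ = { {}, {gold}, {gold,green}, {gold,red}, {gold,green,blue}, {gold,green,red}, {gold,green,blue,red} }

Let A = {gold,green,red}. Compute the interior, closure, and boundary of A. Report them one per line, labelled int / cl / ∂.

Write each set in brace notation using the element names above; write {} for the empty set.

interior: largest open inside A is {gold,green,red} (from {}, {gold}, {gold,green}, {gold,red}, {gold,green,red})
cl via duality: int({blue}) = {}, so X∖{} = {gold,green,blue,red}
cl∖int = {blue}

int(A) = {gold,green,red}
cl(A)  = {gold,green,blue,red}
∂A     = {blue}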